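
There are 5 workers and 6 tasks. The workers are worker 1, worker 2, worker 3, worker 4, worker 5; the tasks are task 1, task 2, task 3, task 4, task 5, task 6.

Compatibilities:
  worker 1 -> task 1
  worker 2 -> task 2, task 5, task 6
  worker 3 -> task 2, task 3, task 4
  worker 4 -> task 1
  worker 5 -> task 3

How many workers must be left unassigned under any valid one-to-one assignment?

1

For example, pair worker 1–task 1, worker 2–task 5, worker 3–task 2, worker 5–task 3.
The set {worker 1, worker 4} has only 1 neighbour ({task 1}), so by Hall's theorem at most 4 of the 5 workers can be matched.
That matches 4 of the 5, leaving 1 unmatched; no matching can do better.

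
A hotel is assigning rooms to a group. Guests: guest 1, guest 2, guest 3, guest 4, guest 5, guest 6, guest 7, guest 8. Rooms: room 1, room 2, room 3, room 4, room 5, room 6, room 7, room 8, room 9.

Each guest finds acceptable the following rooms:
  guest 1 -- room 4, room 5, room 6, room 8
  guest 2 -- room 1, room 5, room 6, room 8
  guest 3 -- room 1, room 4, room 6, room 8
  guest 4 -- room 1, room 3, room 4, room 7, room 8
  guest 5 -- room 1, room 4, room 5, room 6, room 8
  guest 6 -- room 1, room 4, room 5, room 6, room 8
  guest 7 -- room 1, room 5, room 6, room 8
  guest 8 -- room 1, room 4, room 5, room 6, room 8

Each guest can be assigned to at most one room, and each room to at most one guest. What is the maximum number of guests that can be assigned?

A valid assignment of size 6: guest 1-room 5, guest 2-room 1, guest 3-room 6, guest 4-room 3, guest 5-room 4, guest 6-room 8.
The set {guest 1, guest 2, guest 3, guest 5, guest 6, guest 7, guest 8} has only 5 neighbours ({room 1, room 4, room 5, room 6, room 8}), so by Hall's theorem at most 6 of the 8 guests can be matched.

6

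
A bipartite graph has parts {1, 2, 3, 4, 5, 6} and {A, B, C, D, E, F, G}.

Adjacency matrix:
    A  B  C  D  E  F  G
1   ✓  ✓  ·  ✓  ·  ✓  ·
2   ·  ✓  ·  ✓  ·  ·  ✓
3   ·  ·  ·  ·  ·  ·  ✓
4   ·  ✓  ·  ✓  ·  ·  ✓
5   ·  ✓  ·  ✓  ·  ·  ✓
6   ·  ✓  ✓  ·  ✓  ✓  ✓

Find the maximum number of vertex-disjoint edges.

A valid assignment of size 5: 1–F, 2–D, 3–G, 4–B, 6–E.
The set {2, 3, 4, 5} has only 3 neighbours ({B, D, G}), so by Hall's theorem at most 5 of the 6 left vertices can be matched.

5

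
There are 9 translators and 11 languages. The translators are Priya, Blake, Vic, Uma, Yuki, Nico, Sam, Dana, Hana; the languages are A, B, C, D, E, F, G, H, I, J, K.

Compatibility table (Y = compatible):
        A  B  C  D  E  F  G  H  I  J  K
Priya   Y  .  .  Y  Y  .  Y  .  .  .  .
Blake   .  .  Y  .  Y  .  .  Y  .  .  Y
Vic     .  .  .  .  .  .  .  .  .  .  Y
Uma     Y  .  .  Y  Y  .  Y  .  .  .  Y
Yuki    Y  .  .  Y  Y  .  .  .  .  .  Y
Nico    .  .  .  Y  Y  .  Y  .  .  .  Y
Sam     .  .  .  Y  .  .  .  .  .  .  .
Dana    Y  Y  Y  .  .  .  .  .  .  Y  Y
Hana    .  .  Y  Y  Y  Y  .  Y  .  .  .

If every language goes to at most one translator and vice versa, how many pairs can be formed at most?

8

For example, pair Priya→A, Blake→C, Vic→K, Uma→G, Yuki→D, Nico→E, Dana→J, Hana→H.
The set {Priya, Vic, Uma, Yuki, Nico, Sam} has only 5 neighbours ({A, D, E, G, K}), so by Hall's theorem at most 8 of the 9 translators can be matched.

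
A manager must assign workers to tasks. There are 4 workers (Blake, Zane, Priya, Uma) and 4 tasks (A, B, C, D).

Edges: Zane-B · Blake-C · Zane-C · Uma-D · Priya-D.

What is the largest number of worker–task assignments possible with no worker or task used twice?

3

One maximum matching: Blake-C, Zane-B, Priya-D.
The set {Priya, Uma} has only 1 neighbour ({D}), so by Hall's theorem at most 3 of the 4 workers can be matched.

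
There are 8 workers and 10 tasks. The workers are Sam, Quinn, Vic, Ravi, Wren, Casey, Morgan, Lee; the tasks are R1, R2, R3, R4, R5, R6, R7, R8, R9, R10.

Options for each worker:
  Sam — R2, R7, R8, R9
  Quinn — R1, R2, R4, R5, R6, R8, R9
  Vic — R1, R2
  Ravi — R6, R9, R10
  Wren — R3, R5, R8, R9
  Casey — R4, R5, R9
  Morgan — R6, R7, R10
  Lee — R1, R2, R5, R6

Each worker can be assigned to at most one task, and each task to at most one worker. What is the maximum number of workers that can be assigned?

8

One maximum matching: Sam→R7, Quinn→R6, Vic→R2, Ravi→R9, Wren→R8, Casey→R4, Morgan→R10, Lee→R5.
All 8 workers are matched, so no larger matching exists.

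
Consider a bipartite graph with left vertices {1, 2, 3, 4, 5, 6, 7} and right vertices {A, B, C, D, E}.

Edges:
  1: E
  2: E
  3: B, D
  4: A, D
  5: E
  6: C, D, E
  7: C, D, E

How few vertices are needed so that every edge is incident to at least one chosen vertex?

{3, 4, 6, 7, E} is a vertex cover of size 5: every edge has an endpoint in this set.
No smaller cover exists because 1–E, 3–B, 4–A, 6–D, 7–C is a matching of size 5, and a cover must include an endpoint of each of these disjoint edges (König's theorem).

5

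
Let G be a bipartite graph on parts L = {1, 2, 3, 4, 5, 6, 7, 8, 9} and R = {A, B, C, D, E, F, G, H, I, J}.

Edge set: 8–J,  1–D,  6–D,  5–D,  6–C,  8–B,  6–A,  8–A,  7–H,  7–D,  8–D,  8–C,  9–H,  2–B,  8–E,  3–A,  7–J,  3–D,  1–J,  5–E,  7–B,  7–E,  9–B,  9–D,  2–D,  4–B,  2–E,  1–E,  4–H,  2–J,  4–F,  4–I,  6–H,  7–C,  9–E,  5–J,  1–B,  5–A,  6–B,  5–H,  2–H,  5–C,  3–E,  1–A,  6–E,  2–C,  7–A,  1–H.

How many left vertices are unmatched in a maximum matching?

1

A valid assignment of size 8: 1→E, 2→B, 3→D, 4→F, 5→C, 6→H, 7→A, 8→J.
The set {1, 2, 3, 5, 6, 7, 8, 9} has only 7 neighbours ({A, B, C, D, E, H, J}), so by Hall's theorem at most 8 of the 9 left vertices can be matched.
That matches 8 of the 9, leaving 1 unmatched; no matching can do better.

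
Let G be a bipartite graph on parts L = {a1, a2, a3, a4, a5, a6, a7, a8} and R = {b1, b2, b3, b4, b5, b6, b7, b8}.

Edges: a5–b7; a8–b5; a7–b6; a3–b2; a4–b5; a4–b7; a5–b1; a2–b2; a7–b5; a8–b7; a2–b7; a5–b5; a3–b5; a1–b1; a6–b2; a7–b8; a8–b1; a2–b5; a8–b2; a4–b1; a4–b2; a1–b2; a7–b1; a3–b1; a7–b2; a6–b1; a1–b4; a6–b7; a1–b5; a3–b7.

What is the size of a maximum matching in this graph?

A valid assignment of size 6: a1–b4, a2–b2, a3–b1, a4–b7, a5–b5, a7–b6.
The set {a2, a3, a4, a5, a6, a8} has only 4 neighbours ({b1, b2, b5, b7}), so by Hall's theorem at most 6 of the 8 left vertices can be matched.

6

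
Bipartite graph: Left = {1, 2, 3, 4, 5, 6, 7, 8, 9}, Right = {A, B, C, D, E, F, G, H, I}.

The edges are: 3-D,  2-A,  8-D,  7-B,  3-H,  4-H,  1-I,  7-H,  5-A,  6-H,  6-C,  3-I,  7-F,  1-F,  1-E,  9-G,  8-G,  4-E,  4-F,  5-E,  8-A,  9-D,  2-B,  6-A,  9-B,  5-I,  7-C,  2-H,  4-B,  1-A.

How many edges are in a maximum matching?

9

One maximum matching: 1-I, 2-H, 3-D, 4-E, 5-A, 6-C, 7-F, 8-G, 9-B.
All 9 left vertices are matched, so no larger matching exists.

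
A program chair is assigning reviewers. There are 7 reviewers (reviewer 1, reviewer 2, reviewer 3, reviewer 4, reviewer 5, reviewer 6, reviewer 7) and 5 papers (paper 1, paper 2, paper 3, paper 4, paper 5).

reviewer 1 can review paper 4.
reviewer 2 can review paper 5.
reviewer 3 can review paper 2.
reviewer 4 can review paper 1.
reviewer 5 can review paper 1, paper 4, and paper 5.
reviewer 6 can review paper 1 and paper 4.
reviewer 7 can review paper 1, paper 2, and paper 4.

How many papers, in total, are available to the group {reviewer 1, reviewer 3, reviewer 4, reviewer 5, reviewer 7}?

4

The union of neighbours of {reviewer 1, reviewer 3, reviewer 4, reviewer 5, reviewer 7} is {paper 1, paper 2, paper 4, paper 5}, which has 4 elements.
Since |N(S)| = 4 < |S| = 5, Hall's condition fails for this subset.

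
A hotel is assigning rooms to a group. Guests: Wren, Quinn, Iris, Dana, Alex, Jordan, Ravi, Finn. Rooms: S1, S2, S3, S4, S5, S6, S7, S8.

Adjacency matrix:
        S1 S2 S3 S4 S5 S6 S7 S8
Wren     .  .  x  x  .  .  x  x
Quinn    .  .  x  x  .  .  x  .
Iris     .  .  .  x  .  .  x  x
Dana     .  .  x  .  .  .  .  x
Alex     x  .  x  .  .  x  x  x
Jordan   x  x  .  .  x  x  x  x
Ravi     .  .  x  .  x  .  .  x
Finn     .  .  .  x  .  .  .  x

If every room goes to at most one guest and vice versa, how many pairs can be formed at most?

7

For example, pair Wren-S3, Quinn-S7, Iris-S4, Dana-S8, Alex-S6, Jordan-S2, Ravi-S5.
The set {Wren, Quinn, Iris, Dana, Finn} has only 4 neighbours ({S3, S4, S7, S8}), so by Hall's theorem at most 7 of the 8 guests can be matched.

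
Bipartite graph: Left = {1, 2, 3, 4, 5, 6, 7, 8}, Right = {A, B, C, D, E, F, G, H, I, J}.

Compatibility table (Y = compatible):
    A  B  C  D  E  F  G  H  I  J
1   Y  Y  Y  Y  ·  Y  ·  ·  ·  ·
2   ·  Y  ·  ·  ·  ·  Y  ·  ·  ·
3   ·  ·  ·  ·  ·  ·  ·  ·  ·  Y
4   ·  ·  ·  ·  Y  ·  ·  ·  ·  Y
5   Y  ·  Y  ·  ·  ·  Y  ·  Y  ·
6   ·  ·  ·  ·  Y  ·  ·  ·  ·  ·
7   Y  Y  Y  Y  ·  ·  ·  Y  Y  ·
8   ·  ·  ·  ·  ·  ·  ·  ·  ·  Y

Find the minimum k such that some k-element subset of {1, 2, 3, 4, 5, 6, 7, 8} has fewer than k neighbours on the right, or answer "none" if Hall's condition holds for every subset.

Take S = {3, 8}. Its neighbourhood is {J}, so |N(S)| = 1 < |S| = 2.
No single vertex violates Hall's condition since each has at least one neighbour, so 2 is the minimum.

2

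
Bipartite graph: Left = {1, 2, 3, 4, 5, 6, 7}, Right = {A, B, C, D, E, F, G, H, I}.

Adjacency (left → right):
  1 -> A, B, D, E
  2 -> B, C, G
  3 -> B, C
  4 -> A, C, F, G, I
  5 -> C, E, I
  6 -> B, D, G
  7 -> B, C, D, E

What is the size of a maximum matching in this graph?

7

For example, pair 1→E, 2→G, 3→C, 4→A, 5→I, 6→D, 7→B.
This saturates every left vertex, so 7 is the maximum.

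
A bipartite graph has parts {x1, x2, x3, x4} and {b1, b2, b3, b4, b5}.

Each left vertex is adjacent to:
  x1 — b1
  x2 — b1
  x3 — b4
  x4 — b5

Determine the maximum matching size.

For example, pair x1-b1, x3-b4, x4-b5.
The set {x1, x2} has only 1 neighbour ({b1}), so by Hall's theorem at most 3 of the 4 left vertices can be matched.

3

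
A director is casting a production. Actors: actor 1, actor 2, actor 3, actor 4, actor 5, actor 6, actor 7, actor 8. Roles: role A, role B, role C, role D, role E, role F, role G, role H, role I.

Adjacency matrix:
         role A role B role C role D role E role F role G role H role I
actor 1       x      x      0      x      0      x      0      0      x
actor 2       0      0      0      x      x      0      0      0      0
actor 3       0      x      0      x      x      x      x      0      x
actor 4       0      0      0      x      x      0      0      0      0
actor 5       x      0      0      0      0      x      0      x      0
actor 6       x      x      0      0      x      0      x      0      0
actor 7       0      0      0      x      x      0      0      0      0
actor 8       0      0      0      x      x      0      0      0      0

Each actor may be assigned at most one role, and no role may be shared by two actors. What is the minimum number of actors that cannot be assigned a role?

A valid assignment of size 6: actor 1-role F, actor 2-role E, actor 3-role G, actor 4-role D, actor 5-role H, actor 6-role B.
The set {actor 2, actor 4, actor 7, actor 8} has only 2 neighbours ({role D, role E}), so by Hall's theorem at most 6 of the 8 actors can be matched.
That matches 6 of the 8, leaving 2 unmatched; no matching can do better.

2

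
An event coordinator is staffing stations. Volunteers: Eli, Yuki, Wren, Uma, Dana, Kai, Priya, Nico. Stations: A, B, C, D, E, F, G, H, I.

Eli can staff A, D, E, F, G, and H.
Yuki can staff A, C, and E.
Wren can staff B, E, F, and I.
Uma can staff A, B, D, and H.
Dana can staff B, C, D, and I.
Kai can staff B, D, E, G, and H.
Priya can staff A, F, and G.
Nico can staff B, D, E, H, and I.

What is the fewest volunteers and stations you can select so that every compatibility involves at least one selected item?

{Eli, Yuki, Wren, Uma, Dana, Kai, Priya, Nico} is a vertex cover of size 8: every edge has an endpoint in this set.
No smaller cover exists because Eli–G, Yuki–A, Wren–B, Uma–D, Dana–C, Kai–H, Priya–F, Nico–E is a matching of size 8, and a cover must include an endpoint of each of these disjoint edges (König's theorem).

8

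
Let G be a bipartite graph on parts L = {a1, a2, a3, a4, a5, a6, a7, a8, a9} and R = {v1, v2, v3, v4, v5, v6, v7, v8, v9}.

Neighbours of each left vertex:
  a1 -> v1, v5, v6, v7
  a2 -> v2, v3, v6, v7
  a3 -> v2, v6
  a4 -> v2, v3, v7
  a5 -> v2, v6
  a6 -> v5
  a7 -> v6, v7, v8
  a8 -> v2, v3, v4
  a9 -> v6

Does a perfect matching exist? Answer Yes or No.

The set {a3, a5, a9} has only 2 neighbours ({v2, v6}), so by Hall's theorem at most 8 of the 9 left vertices can be matched.
Hence no matching covers every left vertex.

No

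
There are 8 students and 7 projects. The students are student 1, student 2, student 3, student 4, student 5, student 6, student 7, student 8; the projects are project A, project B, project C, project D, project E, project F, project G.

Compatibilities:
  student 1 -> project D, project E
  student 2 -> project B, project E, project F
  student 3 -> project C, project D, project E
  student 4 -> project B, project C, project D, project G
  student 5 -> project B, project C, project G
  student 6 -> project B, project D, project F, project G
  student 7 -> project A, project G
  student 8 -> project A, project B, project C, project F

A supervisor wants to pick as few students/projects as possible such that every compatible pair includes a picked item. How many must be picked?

A maximum matching has 7 edges (e.g. student 1–project D, student 2–project F, student 3–project E, student 4–project C, student 5–project B, student 6–project G, student 7–project A).
By König's theorem the minimum vertex cover has the same size. One such cover is {project A, project B, project C, project D, project E, project F, project G}.

7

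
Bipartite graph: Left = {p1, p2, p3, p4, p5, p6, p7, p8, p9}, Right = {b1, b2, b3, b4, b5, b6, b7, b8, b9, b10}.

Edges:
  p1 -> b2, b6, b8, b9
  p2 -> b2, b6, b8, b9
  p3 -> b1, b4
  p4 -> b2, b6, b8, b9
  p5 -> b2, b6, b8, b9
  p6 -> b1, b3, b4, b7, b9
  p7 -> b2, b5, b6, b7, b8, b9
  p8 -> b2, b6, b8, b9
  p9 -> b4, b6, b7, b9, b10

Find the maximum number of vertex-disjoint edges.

8

For example, pair p1-b9, p2-b2, p3-b4, p4-b6, p5-b8, p6-b1, p7-b5, p9-b7.
The set {p1, p2, p4, p5, p8} has only 4 neighbours ({b2, b6, b8, b9}), so by Hall's theorem at most 8 of the 9 left vertices can be matched.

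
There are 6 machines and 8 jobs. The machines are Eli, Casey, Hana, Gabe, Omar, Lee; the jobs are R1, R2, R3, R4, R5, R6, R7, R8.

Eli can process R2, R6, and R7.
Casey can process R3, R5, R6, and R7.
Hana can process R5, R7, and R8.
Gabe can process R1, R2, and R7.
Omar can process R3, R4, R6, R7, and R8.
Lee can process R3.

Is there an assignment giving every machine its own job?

Yes

A valid assignment of size 6: Eli-R2, Casey-R7, Hana-R5, Gabe-R1, Omar-R6, Lee-R3.
All 6 machines are covered.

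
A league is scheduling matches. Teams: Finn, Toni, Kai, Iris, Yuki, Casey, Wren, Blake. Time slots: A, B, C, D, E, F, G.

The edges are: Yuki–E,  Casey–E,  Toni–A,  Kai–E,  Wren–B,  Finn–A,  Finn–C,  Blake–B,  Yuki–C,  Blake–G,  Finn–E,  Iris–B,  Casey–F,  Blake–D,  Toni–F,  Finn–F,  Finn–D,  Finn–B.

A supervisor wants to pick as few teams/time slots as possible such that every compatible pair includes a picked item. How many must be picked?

7

The 7 edges Finn–D, Toni–A, Kai–E, Iris–B, Yuki–C, Casey–F, Blake–G form a matching, so any vertex cover needs at least 7 vertices (one per matched edge).
Conversely {Finn, Toni, Kai, Yuki, Casey, Blake, B} meets every edge and has exactly 7 vertices, so 7 is optimal.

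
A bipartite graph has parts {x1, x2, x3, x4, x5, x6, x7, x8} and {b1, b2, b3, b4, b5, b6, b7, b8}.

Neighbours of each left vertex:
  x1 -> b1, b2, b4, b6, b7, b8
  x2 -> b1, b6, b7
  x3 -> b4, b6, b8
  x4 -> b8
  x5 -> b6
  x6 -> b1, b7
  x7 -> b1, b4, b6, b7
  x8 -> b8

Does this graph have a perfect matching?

The set {x2, x3, x4, x5, x6, x7, x8} has only 5 neighbours ({b1, b4, b6, b7, b8}), so by Hall's theorem at most 6 of the 8 left vertices can be matched.
Hence no matching covers every left vertex.

No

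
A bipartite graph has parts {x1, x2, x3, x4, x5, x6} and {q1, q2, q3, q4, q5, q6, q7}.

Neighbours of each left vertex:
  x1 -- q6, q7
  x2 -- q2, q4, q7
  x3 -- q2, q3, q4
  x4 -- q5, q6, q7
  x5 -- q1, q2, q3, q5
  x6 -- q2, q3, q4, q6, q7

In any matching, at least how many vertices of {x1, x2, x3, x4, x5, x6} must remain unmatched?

0

A valid assignment of size 6: x1–q7, x2–q2, x3–q4, x4–q5, x5–q3, x6–q6.
This saturates every left vertex, so 6 is the maximum.
That matches 6 of the 6, leaving 0 unmatched; no matching can do better.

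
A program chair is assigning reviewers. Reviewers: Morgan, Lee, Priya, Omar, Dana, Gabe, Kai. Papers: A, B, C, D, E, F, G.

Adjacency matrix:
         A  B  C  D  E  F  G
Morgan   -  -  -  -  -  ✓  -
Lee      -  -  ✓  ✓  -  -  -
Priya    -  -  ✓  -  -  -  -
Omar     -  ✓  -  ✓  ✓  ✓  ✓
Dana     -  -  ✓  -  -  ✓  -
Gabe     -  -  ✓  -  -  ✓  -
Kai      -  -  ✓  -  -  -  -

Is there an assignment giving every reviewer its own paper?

No

The set {Morgan, Priya, Dana, Gabe, Kai} has only 2 neighbours ({C, F}), so by Hall's theorem at most 4 of the 7 reviewers can be matched.
Hence no matching covers every reviewer.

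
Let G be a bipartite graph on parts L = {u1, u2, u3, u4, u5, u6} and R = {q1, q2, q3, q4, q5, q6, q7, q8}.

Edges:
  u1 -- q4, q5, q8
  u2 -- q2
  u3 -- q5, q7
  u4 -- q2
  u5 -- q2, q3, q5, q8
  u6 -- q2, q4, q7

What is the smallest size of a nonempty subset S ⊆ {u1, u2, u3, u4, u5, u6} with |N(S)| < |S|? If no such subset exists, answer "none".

Take S = {u2, u4}. Its neighbourhood is {q2}, so |N(S)| = 1 < |S| = 2.
No single vertex violates Hall's condition since each has at least one neighbour, so 2 is the minimum.

2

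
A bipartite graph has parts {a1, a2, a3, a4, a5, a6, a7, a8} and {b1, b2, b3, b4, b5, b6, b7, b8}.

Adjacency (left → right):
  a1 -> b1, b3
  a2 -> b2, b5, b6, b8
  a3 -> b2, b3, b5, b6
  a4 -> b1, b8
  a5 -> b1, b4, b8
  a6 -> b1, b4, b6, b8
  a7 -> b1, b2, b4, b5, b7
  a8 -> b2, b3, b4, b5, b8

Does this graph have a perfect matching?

Yes

One maximum matching: a1–b3, a2–b8, a3–b2, a4–b1, a5–b4, a6–b6, a7–b7, a8–b5.
Every left vertex is matched, so this is a perfect matching.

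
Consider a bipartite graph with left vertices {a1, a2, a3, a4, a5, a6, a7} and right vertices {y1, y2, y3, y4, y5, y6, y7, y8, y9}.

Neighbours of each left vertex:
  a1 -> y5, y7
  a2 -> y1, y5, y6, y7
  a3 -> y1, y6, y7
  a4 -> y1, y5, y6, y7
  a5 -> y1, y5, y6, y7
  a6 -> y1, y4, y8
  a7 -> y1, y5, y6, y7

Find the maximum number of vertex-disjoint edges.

5

One maximum matching: a1-y5, a2-y6, a3-y1, a4-y7, a6-y4.
The set {a1, a2, a3, a4, a5, a7} has only 4 neighbours ({y1, y5, y6, y7}), so by Hall's theorem at most 5 of the 7 left vertices can be matched.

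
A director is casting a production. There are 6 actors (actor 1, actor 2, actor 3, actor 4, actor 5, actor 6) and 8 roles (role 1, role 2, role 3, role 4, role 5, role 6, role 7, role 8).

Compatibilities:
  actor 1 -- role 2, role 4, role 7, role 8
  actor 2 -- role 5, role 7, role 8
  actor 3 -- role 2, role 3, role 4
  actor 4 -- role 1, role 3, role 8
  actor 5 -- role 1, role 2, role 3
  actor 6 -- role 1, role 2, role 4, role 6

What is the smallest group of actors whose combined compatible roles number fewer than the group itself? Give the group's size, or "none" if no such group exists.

none

A matching saturating every actor exists, for instance actor 1→role 7, actor 2→role 5, actor 3→role 2, actor 4→role 8, actor 5→role 3, actor 6→role 1.
By Hall's marriage theorem, this means |N(S)| ≥ |S| for every subset S, so no violating subset exists.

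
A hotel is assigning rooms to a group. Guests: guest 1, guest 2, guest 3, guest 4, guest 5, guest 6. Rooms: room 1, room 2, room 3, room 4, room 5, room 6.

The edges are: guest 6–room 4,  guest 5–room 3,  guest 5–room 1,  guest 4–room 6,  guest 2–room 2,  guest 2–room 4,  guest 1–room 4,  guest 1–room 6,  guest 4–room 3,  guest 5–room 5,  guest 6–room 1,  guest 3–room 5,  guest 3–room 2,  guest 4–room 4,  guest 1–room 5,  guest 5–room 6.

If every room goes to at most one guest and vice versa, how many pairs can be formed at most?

6

For example, pair guest 1→room 6, guest 2→room 2, guest 3→room 5, guest 4→room 3, guest 5→room 1, guest 6→room 4.
All 6 guests are matched, so no larger matching exists.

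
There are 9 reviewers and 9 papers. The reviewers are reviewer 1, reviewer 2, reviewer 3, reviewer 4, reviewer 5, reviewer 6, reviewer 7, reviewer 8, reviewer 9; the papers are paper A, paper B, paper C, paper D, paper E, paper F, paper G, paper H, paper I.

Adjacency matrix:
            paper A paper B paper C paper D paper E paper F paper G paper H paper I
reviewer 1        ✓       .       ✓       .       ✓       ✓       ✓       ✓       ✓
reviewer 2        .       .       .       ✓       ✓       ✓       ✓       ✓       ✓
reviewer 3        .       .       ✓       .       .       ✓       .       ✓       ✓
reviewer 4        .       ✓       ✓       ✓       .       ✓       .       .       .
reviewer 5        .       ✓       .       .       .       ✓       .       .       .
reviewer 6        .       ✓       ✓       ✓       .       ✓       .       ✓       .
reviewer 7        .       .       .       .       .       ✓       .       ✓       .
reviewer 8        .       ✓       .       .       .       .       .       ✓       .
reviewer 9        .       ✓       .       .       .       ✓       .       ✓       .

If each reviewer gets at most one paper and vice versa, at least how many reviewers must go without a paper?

One maximum matching: reviewer 1-paper G, reviewer 2-paper E, reviewer 3-paper I, reviewer 4-paper D, reviewer 5-paper F, reviewer 6-paper C, reviewer 7-paper H, reviewer 8-paper B.
The set {reviewer 5, reviewer 7, reviewer 8, reviewer 9} has only 3 neighbours ({paper B, paper F, paper H}), so by Hall's theorem at most 8 of the 9 reviewers can be matched.
That matches 8 of the 9, leaving 1 unmatched; no matching can do better.

1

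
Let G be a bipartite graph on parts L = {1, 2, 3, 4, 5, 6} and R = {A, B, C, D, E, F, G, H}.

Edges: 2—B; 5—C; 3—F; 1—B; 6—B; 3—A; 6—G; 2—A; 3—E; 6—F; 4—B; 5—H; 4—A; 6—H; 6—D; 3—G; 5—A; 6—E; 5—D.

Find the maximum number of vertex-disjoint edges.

5

One maximum matching: 1→B, 2→A, 3→E, 5→C, 6→G.
The set {1, 2, 4} has only 2 neighbours ({A, B}), so by Hall's theorem at most 5 of the 6 left vertices can be matched.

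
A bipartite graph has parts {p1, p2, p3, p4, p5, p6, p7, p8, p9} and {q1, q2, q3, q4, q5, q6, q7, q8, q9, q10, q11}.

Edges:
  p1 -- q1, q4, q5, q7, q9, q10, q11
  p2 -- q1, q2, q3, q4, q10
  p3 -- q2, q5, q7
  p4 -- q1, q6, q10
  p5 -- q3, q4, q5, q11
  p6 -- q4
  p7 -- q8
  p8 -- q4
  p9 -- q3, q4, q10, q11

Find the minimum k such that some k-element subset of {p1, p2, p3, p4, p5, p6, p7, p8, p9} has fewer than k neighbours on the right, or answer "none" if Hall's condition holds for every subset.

2

Take S = {p6, p8}. Its neighbourhood is {q4}, so |N(S)| = 1 < |S| = 2.
No single vertex violates Hall's condition since each has at least one neighbour, so 2 is the minimum.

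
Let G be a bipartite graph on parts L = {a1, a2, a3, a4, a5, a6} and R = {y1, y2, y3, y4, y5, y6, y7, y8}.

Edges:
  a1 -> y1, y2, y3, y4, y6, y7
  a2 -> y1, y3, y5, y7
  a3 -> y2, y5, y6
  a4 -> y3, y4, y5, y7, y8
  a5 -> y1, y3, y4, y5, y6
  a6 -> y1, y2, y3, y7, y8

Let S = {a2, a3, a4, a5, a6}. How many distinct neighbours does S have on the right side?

8

The union of neighbours of {a2, a3, a4, a5, a6} is {y1, y2, y3, y4, y5, y6, y7, y8}, which has 8 elements.
Since |N(S)| = 8 ≥ |S| = 5, Hall's condition holds for this subset.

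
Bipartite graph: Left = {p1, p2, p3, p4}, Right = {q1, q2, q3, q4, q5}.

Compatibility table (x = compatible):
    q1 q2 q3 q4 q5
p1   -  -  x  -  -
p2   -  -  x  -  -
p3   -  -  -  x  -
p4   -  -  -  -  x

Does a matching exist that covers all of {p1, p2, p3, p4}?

The set {p1, p2} has only 1 neighbour ({q3}), so by Hall's theorem at most 3 of the 4 left vertices can be matched.
Hence no matching covers every left vertex.

No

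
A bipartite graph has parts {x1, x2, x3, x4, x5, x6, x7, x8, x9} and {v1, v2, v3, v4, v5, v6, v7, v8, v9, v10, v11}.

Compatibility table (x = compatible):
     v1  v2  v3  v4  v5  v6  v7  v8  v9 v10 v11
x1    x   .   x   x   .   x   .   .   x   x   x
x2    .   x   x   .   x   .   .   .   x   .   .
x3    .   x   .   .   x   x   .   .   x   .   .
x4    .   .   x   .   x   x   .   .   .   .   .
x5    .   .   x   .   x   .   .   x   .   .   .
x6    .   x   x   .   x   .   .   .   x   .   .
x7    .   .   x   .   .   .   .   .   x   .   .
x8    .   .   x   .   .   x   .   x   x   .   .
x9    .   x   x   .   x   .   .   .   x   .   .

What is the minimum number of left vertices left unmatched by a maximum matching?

2

A valid assignment of size 7: x1–v10, x2–v5, x3–v2, x4–v6, x5–v8, x6–v9, x7–v3.
The set {x2, x3, x4, x5, x6, x7, x8, x9} has only 6 neighbours ({v2, v3, v5, v6, v8, v9}), so by Hall's theorem at most 7 of the 9 left vertices can be matched.
That matches 7 of the 9, leaving 2 unmatched; no matching can do better.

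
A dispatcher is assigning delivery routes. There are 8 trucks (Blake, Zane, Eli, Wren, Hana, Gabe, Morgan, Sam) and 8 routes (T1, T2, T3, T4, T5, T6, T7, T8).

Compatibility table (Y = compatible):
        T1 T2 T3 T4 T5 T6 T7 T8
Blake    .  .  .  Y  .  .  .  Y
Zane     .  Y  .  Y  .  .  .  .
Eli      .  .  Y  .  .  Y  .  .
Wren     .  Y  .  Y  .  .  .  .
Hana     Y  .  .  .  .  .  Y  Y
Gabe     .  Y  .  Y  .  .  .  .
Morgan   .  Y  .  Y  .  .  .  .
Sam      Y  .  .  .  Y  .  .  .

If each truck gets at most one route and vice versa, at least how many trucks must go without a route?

A valid assignment of size 6: Blake→T8, Zane→T4, Eli→T6, Wren→T2, Hana→T7, Sam→T5.
The set {Zane, Wren, Gabe, Morgan} has only 2 neighbours ({T2, T4}), so by Hall's theorem at most 6 of the 8 trucks can be matched.
That matches 6 of the 8, leaving 2 unmatched; no matching can do better.

2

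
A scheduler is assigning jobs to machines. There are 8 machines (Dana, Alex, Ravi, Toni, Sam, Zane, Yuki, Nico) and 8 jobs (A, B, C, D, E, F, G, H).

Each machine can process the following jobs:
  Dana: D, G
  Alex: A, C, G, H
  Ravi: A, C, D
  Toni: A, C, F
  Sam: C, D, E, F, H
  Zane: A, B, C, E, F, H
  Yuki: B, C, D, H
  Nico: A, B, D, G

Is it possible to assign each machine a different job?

A valid assignment of size 8: Dana→G, Alex→H, Ravi→D, Toni→F, Sam→E, Zane→A, Yuki→C, Nico→B.
Every machine is matched, so this is a perfect matching.

Yes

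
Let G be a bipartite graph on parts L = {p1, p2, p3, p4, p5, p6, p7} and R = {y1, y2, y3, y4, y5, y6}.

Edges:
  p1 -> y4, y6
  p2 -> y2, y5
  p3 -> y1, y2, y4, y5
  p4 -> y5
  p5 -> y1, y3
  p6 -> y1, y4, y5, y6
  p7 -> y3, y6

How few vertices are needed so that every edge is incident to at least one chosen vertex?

6

The 6 edges p1–y6, p2–y2, p3–y4, p4–y5, p5–y3, p6–y1 form a matching, so any vertex cover needs at least 6 vertices (one per matched edge).
Conversely {y1, y2, y3, y4, y5, y6} meets every edge and has exactly 6 vertices, so 6 is optimal.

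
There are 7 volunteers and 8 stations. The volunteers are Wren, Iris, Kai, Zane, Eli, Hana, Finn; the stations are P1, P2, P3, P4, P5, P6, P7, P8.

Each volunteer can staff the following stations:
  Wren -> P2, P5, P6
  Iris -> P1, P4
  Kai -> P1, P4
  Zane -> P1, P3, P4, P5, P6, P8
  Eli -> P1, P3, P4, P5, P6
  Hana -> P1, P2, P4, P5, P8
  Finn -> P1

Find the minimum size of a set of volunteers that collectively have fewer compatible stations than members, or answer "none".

3

Take S = {Iris, Kai, Finn}. Its neighbourhood is {P1, P4}, so |N(S)| = 2 < |S| = 3.
Every subset of size less than 3 has at least as many neighbours as members, so 3 is the minimum.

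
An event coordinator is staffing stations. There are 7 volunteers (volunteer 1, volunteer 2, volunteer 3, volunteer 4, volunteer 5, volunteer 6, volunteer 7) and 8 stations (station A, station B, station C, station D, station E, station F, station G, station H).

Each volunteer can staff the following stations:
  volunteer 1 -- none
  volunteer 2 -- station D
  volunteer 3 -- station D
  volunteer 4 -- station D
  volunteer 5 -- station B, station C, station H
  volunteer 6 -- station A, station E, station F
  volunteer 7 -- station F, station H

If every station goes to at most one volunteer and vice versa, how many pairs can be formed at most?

For example, pair volunteer 2-station D, volunteer 5-station B, volunteer 6-station A, volunteer 7-station F.
The set {volunteer 1, volunteer 2, volunteer 3, volunteer 4} has only 1 neighbour ({station D}), so by Hall's theorem at most 4 of the 7 volunteers can be matched.

4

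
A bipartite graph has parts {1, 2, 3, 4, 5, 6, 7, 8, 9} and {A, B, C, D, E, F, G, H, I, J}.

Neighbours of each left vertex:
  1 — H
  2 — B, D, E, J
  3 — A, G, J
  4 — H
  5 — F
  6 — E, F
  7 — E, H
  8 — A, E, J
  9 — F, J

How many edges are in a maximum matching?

7

A valid assignment of size 7: 1-H, 2-B, 3-G, 5-F, 6-E, 8-A, 9-J.
The set {1, 4, 5, 6, 7} has only 3 neighbours ({E, F, H}), so by Hall's theorem at most 7 of the 9 left vertices can be matched.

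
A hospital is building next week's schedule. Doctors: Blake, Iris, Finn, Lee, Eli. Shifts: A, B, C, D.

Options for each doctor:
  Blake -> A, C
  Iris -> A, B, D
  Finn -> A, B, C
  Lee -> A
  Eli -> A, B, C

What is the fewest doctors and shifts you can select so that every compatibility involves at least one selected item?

The 4 edges Blake–C, Iris–D, Finn–B, Lee–A form a matching, so any vertex cover needs at least 4 vertices (one per matched edge).
Conversely {Iris, A, B, C} meets every edge and has exactly 4 vertices, so 4 is optimal.

4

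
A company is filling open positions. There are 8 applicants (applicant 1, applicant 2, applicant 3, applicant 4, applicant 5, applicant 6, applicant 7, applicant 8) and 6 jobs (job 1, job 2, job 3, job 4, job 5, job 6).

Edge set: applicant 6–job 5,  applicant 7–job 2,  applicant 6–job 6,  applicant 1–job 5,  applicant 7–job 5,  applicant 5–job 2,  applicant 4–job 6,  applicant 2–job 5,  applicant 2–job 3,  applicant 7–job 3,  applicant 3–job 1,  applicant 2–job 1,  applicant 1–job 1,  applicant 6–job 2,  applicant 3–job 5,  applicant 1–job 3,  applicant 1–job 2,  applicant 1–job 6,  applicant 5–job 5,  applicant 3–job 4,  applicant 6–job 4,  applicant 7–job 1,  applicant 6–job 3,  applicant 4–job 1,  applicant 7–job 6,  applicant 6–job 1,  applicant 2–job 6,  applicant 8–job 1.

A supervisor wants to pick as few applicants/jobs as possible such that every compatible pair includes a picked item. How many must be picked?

6

The 6 edges applicant 1–job 1, applicant 2–job 3, applicant 3–job 4, applicant 4–job 6, applicant 5–job 2, applicant 6–job 5 form a matching, so any vertex cover needs at least 6 vertices (one per matched edge).
Conversely {job 1, job 2, job 3, job 4, job 5, job 6} meets every edge and has exactly 6 vertices, so 6 is optimal.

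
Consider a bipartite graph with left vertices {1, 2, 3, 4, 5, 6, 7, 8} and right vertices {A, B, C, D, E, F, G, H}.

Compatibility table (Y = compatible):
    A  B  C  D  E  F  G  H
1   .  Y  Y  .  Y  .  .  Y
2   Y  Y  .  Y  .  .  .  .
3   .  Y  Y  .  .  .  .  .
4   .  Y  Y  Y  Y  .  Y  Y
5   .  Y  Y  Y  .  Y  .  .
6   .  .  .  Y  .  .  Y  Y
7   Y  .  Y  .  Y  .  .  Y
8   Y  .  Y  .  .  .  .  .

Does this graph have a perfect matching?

Yes

A valid assignment of size 8: 1→H, 2→D, 3→B, 4→E, 5→F, 6→G, 7→A, 8→C.
All 8 left vertices are covered.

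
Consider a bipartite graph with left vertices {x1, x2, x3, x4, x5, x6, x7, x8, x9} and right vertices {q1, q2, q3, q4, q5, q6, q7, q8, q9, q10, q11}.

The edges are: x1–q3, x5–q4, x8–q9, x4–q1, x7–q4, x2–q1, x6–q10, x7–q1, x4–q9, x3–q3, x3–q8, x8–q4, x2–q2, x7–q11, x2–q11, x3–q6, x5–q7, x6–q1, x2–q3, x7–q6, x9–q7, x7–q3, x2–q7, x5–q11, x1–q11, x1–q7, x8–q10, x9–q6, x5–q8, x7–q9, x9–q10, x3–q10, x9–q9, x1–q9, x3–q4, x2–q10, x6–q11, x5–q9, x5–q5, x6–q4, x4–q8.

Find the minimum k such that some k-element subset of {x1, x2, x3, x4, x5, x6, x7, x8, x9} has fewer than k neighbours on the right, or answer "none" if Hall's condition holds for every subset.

none

A matching saturating every left vertex exists, for instance x1→q11, x2→q3, x3→q8, x4→q1, x5→q9, x6→q4, x7→q6, x8→q10, x9→q7.
By Hall's marriage theorem, this means |N(S)| ≥ |S| for every subset S, so no violating subset exists.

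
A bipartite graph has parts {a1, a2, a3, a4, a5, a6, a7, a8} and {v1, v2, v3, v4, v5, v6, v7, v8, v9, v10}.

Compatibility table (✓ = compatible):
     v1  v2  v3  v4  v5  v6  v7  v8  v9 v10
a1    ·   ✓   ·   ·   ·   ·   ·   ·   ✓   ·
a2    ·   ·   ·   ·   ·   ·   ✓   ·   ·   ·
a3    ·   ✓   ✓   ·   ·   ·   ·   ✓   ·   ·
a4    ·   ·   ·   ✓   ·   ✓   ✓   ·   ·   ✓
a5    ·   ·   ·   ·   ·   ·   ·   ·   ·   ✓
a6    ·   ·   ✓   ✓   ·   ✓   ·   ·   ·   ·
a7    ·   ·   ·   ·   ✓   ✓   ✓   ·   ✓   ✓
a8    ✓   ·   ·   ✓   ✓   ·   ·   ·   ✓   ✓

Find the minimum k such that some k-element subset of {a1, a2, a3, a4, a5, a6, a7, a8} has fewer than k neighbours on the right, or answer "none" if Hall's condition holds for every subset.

none

A matching saturating every left vertex exists, for instance a1→v9, a2→v7, a3→v2, a4→v4, a5→v10, a6→v3, a7→v6, a8→v1.
By Hall's marriage theorem, this means |N(S)| ≥ |S| for every subset S, so no violating subset exists.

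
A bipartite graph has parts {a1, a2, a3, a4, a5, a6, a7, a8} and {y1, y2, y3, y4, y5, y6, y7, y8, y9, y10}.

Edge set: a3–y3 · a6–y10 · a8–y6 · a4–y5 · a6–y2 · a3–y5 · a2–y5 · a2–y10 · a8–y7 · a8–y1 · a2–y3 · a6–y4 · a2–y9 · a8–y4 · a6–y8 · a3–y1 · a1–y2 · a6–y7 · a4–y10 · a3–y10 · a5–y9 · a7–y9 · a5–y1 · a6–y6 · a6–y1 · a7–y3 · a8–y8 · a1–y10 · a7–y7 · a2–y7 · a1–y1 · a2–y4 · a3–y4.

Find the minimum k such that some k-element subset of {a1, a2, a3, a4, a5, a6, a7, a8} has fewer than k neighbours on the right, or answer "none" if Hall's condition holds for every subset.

A matching saturating every left vertex exists, for instance a1→y2, a2→y3, a3→y10, a4→y5, a5→y1, a6→y6, a7→y9, a8→y7.
By Hall's marriage theorem, this means |N(S)| ≥ |S| for every subset S, so no violating subset exists.

none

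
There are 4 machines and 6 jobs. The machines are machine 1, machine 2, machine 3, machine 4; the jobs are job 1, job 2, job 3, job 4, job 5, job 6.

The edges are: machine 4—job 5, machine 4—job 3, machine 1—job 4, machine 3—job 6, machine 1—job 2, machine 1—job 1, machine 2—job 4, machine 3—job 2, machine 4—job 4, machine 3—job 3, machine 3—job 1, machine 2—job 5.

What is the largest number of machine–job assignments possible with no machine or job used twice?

4

A valid assignment of size 4: machine 1-job 1, machine 2-job 4, machine 3-job 2, machine 4-job 3.
This saturates every machine, so 4 is the maximum.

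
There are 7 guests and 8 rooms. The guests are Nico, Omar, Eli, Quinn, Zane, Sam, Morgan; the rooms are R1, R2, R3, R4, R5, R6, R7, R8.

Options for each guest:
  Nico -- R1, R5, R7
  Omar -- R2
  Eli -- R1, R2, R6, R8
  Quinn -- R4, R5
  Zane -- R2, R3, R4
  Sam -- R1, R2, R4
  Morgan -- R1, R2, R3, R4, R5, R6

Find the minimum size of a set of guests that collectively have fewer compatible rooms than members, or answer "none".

none

A matching saturating every guest exists, for instance Nico→R7, Omar→R2, Eli→R8, Quinn→R5, Zane→R3, Sam→R4, Morgan→R6.
By Hall's marriage theorem, this means |N(S)| ≥ |S| for every subset S, so no violating subset exists.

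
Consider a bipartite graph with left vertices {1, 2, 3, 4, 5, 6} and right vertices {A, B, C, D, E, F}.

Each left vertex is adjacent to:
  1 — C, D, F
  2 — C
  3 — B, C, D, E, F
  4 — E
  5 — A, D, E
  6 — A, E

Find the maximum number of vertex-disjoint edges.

6

One maximum matching: 1–F, 2–C, 3–B, 4–E, 5–D, 6–A.
This saturates every left vertex, so 6 is the maximum.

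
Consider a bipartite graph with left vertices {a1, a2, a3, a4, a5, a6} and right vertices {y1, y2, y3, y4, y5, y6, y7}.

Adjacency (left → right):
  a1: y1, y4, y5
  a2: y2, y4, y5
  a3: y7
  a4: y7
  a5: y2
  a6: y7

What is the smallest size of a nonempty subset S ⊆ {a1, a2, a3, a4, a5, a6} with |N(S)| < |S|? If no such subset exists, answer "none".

2

Take S = {a3, a4}. Its neighbourhood is {y7}, so |N(S)| = 1 < |S| = 2.
No single vertex violates Hall's condition since each has at least one neighbour, so 2 is the minimum.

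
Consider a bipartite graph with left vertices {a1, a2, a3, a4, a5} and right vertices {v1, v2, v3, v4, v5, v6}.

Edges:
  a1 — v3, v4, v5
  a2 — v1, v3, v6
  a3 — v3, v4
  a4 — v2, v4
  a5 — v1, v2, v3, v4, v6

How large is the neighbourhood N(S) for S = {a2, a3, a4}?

5

The union of neighbours of {a2, a3, a4} is {v1, v2, v3, v4, v6}, which has 5 elements.
Since |N(S)| = 5 ≥ |S| = 3, Hall's condition holds for this subset.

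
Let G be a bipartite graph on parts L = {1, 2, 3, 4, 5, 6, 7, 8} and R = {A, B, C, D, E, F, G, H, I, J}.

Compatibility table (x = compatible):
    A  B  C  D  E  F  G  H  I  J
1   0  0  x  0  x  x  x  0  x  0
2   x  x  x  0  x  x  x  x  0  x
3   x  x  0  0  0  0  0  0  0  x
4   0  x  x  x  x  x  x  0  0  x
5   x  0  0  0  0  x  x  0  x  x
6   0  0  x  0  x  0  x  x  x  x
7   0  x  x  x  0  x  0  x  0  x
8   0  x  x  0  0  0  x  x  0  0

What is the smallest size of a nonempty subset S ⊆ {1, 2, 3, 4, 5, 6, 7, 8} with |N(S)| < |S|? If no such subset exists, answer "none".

A matching saturating every left vertex exists, for instance 1→I, 2→E, 3→J, 4→F, 5→A, 6→G, 7→H, 8→B.
By Hall's marriage theorem, this means |N(S)| ≥ |S| for every subset S, so no violating subset exists.

none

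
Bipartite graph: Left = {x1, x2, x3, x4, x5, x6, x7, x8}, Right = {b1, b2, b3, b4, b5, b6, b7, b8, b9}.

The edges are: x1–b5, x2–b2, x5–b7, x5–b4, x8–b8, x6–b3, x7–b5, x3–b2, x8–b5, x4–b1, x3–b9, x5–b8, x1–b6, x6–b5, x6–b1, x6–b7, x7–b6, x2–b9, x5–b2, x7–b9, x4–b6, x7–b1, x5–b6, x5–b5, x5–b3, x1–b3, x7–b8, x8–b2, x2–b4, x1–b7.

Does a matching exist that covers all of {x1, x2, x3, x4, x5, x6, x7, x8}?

Yes

One maximum matching: x1–b6, x2–b4, x3–b2, x4–b1, x5–b7, x6–b3, x7–b8, x8–b5.
Every left vertex is matched, so this matching saturates all of them.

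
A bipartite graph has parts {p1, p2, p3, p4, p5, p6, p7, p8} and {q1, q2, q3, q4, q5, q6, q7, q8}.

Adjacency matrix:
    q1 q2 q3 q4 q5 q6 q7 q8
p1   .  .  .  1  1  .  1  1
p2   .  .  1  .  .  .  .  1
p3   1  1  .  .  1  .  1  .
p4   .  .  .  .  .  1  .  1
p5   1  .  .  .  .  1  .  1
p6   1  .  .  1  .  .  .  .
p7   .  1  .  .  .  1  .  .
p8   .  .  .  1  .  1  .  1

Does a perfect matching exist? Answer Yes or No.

One maximum matching: p1–q7, p2–q3, p3–q5, p4–q8, p5–q1, p6–q4, p7–q2, p8–q6.
Every left vertex is matched, so this is a perfect matching.

Yes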